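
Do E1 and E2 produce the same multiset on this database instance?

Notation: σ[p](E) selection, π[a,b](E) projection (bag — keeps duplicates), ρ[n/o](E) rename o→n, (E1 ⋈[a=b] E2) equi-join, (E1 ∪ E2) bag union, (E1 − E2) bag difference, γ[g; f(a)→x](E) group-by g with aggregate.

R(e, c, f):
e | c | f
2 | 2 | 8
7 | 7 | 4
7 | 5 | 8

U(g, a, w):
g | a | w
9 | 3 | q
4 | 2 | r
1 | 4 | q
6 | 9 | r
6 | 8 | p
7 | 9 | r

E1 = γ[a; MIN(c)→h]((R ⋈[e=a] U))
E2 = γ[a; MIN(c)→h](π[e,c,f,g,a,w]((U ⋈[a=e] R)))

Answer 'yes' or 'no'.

E1 row counts bottom-up:
  R → 3
  U → 6
  (R ⋈[e=a] U) → 1
  γ[a; MIN(c)→h]((R ⋈[e=a] U)) → 1
E2 row counts bottom-up:
  U → 6
  R → 3
  (U ⋈[a=e] R) → 1
  π[e,c,f,g,a,w]((U ⋈[a=e] R)) → 1
  γ[a; MIN(c)→h](π[e,c,f,g,a,w]((U ⋈[a=e] R))) → 1

E1 and E2 produce the same multiset:
a | h
2 | 2

yes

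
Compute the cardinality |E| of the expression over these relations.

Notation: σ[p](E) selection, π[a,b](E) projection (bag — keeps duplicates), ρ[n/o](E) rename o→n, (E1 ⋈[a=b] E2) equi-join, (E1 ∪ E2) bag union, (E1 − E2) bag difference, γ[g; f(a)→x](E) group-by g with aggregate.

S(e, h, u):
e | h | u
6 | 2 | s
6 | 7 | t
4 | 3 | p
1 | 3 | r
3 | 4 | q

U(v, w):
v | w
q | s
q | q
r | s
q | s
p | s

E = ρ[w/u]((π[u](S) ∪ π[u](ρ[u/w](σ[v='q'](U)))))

Subexpression sizes:
  S → 5
  π[u](S) → 5
  U → 5
  σ[v='q'](U) → 3
  ρ[u/w](σ[v='q'](U)) → 3
  π[u](ρ[u/w](σ[v='q'](U))) → 3
  (π[u](S) ∪ π[u](ρ[u/w](σ[v='q'](U)))) → 8
  ρ[w/u]((π[u](S) ∪ π[u](ρ[u/w](σ[v='q'](U))))) → 8

|E| = 8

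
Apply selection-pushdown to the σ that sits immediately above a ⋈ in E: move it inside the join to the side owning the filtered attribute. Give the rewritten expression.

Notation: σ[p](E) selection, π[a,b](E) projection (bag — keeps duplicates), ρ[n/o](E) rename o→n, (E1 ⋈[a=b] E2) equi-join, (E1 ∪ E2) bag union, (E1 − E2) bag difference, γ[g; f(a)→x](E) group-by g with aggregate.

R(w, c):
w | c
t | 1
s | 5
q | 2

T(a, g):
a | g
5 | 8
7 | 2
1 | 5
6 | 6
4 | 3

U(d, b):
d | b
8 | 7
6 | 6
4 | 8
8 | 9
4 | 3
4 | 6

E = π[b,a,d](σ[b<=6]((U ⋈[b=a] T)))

σ filters on b, owned by the left side.
E' = π[b,a,d]((σ[b<=6](U) ⋈[b=a] T))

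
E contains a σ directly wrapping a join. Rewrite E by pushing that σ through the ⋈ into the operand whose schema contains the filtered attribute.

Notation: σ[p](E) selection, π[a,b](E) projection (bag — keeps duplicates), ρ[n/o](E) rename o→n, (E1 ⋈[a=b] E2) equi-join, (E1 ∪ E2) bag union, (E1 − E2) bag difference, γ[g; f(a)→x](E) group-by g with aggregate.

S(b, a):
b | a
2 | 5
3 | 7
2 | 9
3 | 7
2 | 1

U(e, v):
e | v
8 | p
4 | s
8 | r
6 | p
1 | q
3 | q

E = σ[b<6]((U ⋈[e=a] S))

σ filters on b, owned by the right side.
E' = (U ⋈[e=a] σ[b<6](S))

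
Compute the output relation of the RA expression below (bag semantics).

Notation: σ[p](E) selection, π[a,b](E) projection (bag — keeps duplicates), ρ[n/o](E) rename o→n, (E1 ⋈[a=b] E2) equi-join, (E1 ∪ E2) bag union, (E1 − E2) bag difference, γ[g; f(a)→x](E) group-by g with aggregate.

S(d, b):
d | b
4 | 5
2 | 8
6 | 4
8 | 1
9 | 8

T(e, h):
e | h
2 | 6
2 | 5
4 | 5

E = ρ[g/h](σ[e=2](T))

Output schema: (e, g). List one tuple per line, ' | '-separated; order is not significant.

Per-node cardinality:
  T → 3
  σ[e=2](T) → 2
  ρ[g/h](σ[e=2](T)) → 2

== RESULT ==
e | g
2 | 5
2 | 6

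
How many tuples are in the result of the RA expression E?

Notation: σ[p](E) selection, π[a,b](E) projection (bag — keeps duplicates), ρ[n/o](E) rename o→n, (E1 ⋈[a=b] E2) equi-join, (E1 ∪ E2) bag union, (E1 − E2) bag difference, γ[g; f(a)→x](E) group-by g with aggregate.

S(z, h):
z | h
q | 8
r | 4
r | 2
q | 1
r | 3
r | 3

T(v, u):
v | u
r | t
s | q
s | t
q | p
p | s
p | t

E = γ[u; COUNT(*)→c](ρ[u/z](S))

Subexpression sizes:
  S → 6
  ρ[u/z](S) → 6
  γ[u; COUNT(*)→c](ρ[u/z](S)) → 2

|E| = 2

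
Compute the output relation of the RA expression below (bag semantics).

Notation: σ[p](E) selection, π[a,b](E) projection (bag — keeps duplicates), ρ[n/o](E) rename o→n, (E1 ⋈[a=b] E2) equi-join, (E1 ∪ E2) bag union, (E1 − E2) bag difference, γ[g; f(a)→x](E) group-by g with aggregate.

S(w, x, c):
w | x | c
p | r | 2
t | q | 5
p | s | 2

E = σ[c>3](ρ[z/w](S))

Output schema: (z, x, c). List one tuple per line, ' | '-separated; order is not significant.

Row counts bottom-up:
  S → 3
  ρ[z/w](S) → 3
  σ[c>3](ρ[z/w](S)) → 1

== RESULT ==
z | x | c
t | q | 5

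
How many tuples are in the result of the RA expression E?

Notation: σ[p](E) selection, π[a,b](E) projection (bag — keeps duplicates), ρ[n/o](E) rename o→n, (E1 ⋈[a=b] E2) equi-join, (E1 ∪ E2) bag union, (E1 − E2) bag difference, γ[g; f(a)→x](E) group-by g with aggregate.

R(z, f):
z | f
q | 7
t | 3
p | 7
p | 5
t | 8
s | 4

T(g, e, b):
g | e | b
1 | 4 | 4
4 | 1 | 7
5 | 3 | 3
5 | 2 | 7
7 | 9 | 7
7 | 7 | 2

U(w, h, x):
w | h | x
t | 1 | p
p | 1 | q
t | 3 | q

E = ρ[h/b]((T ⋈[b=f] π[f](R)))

Row counts bottom-up:
  T → 6
  R → 6
  π[f](R) → 6
  (T ⋈[b=f] π[f](R)) → 8
  ρ[h/b]((T ⋈[b=f] π[f](R))) → 8

|E| = 8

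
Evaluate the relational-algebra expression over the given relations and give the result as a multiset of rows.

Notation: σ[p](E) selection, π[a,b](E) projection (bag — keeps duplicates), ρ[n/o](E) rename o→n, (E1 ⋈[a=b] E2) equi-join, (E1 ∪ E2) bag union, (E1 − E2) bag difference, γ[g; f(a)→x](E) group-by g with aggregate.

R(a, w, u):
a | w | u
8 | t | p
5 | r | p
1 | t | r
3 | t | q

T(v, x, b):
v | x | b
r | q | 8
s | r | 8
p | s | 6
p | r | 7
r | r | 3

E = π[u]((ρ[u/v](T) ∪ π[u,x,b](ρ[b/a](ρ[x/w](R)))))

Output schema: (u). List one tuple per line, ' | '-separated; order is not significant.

Row counts bottom-up:
  T → 5
  ρ[u/v](T) → 5
  R → 4
  ρ[x/w](R) → 4
  ρ[b/a](ρ[x/w](R)) → 4
  π[u,x,b](ρ[b/a](ρ[x/w](R))) → 4
  (ρ[u/v](T) ∪ π[u,x,b](ρ[b/a](ρ[x/w](R)))) → 9
  π[u]((ρ[u/v](T) ∪ π[u,x,b](ρ[b/a](ρ[x/w](R))))) → 9

== RESULT ==
u
p
p
p
p
q
r
r
r
s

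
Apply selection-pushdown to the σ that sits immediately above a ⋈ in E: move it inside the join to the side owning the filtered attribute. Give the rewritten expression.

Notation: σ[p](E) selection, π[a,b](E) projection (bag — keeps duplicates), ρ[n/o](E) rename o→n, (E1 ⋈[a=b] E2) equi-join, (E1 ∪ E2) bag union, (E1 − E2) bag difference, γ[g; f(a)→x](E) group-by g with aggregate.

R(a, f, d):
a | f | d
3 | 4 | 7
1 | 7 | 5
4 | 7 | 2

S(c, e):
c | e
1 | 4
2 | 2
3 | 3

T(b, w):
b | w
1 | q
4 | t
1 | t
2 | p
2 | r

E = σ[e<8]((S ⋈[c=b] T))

σ filters on e, owned by the left side.
E' = (σ[e<8](S) ⋈[c=b] T)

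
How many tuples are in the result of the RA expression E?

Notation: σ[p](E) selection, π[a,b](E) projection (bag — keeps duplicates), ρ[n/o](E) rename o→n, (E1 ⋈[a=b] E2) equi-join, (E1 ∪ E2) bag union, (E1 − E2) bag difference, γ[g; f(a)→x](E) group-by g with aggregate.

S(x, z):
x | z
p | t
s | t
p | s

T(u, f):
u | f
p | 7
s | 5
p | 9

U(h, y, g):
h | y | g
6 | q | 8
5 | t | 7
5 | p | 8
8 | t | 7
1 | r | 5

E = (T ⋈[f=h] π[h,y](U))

Stepwise |·|:
  T → 3
  U → 5
  π[h,y](U) → 5
  (T ⋈[f=h] π[h,y](U)) → 2

|E| = 2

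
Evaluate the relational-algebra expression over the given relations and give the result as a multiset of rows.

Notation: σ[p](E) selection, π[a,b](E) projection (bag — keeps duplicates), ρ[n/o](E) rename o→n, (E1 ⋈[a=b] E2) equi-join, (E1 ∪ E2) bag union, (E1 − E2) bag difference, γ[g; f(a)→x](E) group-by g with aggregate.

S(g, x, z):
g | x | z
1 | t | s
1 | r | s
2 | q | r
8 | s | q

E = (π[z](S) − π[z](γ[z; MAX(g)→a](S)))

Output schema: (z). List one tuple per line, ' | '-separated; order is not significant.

Stepwise |·|:
  S → 4
  π[z](S) → 4
  S → 4
  γ[z; MAX(g)→a](S) → 3
  π[z](γ[z; MAX(g)→a](S)) → 3
  (π[z](S) − π[z](γ[z; MAX(g)→a](S))) → 1

== RESULT ==
z
s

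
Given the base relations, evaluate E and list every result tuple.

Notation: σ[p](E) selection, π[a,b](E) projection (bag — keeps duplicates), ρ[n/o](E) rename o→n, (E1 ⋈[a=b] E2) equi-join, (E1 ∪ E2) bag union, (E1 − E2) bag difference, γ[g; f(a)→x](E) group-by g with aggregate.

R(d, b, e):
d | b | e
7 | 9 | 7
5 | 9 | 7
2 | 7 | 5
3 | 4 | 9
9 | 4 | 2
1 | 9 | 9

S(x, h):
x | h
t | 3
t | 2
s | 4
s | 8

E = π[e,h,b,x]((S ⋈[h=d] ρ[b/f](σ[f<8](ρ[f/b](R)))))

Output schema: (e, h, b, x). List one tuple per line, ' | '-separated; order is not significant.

Subexpression sizes:
  S → 4
  R → 6
  ρ[f/b](R) → 6
  σ[f<8](ρ[f/b](R)) → 3
  ρ[b/f](σ[f<8](ρ[f/b](R))) → 3
  (S ⋈[h=d] ρ[b/f](σ[f<8](ρ[f/b](R)))) → 2
  π[e,h,b,x]((S ⋈[h=d] ρ[b/f](σ[f<8](ρ[f/b](R))))) → 2

== RESULT ==
e | h | b | x
5 | 2 | 7 | t
9 | 3 | 4 | t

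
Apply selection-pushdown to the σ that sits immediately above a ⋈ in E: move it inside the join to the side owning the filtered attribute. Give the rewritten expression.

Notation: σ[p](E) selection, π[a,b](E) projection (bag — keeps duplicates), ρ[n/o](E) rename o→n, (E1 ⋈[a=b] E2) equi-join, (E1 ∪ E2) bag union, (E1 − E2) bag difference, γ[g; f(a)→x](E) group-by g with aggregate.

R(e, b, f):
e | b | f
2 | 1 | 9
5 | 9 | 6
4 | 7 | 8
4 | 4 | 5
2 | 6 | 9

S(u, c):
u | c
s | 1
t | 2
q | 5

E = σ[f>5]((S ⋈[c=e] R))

σ filters on f, owned by the right side.
E' = (S ⋈[c=e] σ[f>5](R))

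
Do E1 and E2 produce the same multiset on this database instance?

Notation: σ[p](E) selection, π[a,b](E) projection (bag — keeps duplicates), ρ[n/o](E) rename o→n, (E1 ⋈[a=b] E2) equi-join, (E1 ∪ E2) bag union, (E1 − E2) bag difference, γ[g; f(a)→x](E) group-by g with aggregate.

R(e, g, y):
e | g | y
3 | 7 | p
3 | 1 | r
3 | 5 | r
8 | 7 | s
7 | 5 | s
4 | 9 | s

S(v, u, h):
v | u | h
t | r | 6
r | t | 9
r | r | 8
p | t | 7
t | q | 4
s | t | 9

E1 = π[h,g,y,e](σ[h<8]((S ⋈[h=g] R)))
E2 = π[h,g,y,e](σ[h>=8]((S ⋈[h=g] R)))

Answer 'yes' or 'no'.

E1 stepwise |·|:
  S → 6
  R → 6
  (S ⋈[h=g] R) → 4
  σ[h<8]((S ⋈[h=g] R)) → 2
  π[h,g,y,e](σ[h<8]((S ⋈[h=g] R))) → 2
E2 stepwise |·|:
  S → 6
  R → 6
  (S ⋈[h=g] R) → 4
  σ[h>=8]((S ⋈[h=g] R)) → 2
  π[h,g,y,e](σ[h>=8]((S ⋈[h=g] R))) → 2

E1 result:
h | g | y | e
7 | 7 | p | 3
7 | 7 | s | 8
E2 result:
h | g | y | e
9 | 9 | s | 4
9 | 9 | s | 4
Witness: (7, 7, 's', 8) appears 1× in E1 but 0× in E2.

no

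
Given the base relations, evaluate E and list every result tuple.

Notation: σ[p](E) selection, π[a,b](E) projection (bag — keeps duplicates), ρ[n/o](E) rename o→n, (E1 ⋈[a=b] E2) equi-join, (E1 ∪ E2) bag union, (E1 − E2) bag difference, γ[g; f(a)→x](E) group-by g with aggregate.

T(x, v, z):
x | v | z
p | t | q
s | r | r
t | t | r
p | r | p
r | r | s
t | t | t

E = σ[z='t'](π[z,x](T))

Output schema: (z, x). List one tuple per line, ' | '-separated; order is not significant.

Stepwise |·|:
  T → 6
  π[z,x](T) → 6
  σ[z='t'](π[z,x](T)) → 1

== RESULT ==
z | x
t | t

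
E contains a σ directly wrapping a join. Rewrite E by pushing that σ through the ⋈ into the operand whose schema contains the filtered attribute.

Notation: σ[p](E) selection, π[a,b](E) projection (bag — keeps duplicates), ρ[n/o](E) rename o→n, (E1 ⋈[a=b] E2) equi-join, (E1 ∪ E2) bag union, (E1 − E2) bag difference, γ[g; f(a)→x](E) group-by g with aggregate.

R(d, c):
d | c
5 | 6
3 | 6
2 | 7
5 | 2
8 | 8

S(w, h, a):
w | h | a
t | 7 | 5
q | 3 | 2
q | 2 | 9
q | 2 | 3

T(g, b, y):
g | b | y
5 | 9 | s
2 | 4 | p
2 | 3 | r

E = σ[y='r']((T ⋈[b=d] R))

σ filters on y, owned by the left side.
E' = (σ[y='r'](T) ⋈[b=d] R)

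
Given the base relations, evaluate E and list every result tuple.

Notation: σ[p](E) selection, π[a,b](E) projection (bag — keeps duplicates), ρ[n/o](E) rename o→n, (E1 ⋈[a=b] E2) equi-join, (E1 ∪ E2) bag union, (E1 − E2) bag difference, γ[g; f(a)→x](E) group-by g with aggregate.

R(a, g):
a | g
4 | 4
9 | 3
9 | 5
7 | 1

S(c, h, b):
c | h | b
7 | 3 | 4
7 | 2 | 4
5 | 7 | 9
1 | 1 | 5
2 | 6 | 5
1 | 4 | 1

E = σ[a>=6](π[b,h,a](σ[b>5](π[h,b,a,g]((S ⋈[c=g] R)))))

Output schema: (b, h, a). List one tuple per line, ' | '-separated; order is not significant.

Row counts bottom-up:
  S → 6
  R → 4
  (S ⋈[c=g] R) → 3
  π[h,b,a,g]((S ⋈[c=g] R)) → 3
  σ[b>5](π[h,b,a,g]((S ⋈[c=g] R))) → 1
  π[b,h,a](σ[b>5](π[h,b,a,g]((S ⋈[c=g] R)))) → 1
  σ[a>=6](π[b,h,a](σ[b>5](π[h,b,a,g]((S ⋈[c=g] R))))) → 1

== RESULT ==
b | h | a
9 | 7 | 9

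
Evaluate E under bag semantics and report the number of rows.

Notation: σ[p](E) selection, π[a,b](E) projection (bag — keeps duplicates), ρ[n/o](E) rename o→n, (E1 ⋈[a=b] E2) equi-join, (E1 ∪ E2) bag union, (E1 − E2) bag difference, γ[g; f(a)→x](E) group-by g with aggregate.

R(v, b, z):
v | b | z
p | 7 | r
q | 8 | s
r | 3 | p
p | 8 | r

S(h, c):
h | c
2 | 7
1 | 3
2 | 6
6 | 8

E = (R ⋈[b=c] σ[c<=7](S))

Stepwise |·|:
  R → 4
  S → 4
  σ[c<=7](S) → 3
  (R ⋈[b=c] σ[c<=7](S)) → 2

|E| = 2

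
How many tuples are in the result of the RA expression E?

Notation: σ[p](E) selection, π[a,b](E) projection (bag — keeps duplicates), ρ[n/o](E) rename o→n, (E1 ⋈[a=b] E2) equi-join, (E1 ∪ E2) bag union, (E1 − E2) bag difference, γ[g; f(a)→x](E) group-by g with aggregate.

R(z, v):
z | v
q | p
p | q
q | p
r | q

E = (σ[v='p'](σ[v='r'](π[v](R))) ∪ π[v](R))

Row counts bottom-up:
  R → 4
  π[v](R) → 4
  σ[v='r'](π[v](R)) → 0
  σ[v='p'](σ[v='r'](π[v](R))) → 0
  R → 4
  π[v](R) → 4
  (σ[v='p'](σ[v='r'](π[v](R))) ∪ π[v](R)) → 4

|E| = 4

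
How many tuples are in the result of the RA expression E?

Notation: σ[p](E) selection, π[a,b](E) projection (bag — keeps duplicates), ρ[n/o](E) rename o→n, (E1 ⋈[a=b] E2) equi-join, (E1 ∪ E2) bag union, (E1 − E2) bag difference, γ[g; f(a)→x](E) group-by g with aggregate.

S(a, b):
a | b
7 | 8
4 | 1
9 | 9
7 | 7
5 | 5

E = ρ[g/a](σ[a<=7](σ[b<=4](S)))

Stepwise |·|:
  S → 5
  σ[b<=4](S) → 1
  σ[a<=7](σ[b<=4](S)) → 1
  ρ[g/a](σ[a<=7](σ[b<=4](S))) → 1

|E| = 1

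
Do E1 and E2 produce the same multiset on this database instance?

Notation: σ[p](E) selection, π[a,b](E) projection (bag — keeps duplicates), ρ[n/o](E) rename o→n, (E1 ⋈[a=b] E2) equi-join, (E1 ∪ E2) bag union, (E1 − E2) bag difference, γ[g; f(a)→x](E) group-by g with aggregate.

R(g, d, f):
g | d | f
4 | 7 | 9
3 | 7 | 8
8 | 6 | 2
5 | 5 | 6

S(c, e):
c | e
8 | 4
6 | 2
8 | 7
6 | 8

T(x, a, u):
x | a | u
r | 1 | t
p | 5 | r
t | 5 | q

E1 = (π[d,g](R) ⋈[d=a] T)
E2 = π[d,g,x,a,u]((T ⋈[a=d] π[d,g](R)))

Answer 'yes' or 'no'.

E1 row counts bottom-up:
  R → 4
  π[d,g](R) → 4
  T → 3
  (π[d,g](R) ⋈[d=a] T) → 2
E2 row counts bottom-up:
  T → 3
  R → 4
  π[d,g](R) → 4
  (T ⋈[a=d] π[d,g](R)) → 2
  π[d,g,x,a,u]((T ⋈[a=d] π[d,g](R))) → 2

E1 and E2 produce the same multiset:
d | g | x | a | u
5 | 5 | p | 5 | r
5 | 5 | t | 5 | q

yes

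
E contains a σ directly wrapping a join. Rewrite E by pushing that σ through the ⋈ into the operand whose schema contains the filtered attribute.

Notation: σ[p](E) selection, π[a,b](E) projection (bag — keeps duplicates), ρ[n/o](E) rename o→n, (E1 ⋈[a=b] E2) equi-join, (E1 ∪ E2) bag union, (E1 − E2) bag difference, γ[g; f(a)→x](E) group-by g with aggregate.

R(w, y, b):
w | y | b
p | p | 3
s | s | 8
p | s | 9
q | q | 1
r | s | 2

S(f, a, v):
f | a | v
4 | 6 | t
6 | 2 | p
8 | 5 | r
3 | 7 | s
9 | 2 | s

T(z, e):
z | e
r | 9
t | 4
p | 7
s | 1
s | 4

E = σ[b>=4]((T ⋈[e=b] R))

σ filters on b, owned by the right side.
E' = (T ⋈[e=b] σ[b>=4](R))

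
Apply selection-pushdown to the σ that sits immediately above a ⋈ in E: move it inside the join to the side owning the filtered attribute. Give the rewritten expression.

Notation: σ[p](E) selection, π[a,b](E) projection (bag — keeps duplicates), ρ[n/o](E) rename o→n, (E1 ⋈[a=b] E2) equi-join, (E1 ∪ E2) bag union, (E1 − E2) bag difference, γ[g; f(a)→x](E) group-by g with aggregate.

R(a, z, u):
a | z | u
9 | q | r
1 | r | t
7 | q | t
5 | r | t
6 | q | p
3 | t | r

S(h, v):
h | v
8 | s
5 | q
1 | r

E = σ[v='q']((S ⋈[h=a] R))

σ filters on v, owned by the left side.
E' = (σ[v='q'](S) ⋈[h=a] R)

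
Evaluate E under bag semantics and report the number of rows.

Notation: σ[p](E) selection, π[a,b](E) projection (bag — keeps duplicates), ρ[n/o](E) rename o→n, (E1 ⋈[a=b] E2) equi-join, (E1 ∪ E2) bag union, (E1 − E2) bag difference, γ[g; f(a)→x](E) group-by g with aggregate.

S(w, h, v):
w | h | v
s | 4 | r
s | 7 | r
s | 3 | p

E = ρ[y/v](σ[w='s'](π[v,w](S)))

Row counts bottom-up:
  S → 3
  π[v,w](S) → 3
  σ[w='s'](π[v,w](S)) → 3
  ρ[y/v](σ[w='s'](π[v,w](S))) → 3

|E| = 3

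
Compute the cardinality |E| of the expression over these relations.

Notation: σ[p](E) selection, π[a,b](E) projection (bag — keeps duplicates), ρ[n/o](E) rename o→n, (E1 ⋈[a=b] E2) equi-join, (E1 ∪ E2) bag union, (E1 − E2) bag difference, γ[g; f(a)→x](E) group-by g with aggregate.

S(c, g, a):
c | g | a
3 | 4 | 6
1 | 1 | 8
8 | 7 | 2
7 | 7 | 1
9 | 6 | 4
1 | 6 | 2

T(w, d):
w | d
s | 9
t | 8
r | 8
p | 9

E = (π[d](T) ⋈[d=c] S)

Stepwise |·|:
  T → 4
  π[d](T) → 4
  S → 6
  (π[d](T) ⋈[d=c] S) → 4

|E| = 4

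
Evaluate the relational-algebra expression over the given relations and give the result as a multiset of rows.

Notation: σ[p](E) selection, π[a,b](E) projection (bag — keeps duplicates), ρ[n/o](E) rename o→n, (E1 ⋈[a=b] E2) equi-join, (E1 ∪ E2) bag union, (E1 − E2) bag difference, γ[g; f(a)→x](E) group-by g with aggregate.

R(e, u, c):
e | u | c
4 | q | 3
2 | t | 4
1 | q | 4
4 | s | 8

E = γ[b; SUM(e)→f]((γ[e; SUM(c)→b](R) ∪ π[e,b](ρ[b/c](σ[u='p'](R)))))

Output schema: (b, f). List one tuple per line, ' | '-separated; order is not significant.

Subexpression sizes:
  R → 4
  γ[e; SUM(c)→b](R) → 3
  R → 4
  σ[u='p'](R) → 0
  ρ[b/c](σ[u='p'](R)) → 0
  π[e,b](ρ[b/c](σ[u='p'](R))) → 0
  (γ[e; SUM(c)→b](R) ∪ π[e,b](ρ[b/c](σ[u='p'](R)))) → 3
  γ[b; SUM(e)→f]((γ[e; SUM(c)→b](R) ∪ π[e,b](ρ[b/c](σ[u='p'](R))))) → 2

== RESULT ==
b | f
4 | 3
11 | 4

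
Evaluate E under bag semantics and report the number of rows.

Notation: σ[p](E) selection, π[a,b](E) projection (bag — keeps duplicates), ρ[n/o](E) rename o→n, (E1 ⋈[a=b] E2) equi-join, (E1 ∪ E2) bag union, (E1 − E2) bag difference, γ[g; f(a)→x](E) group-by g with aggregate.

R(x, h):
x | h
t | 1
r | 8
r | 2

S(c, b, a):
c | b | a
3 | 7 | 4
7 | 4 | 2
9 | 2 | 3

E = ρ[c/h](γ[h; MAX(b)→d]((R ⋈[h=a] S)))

Subexpression sizes:
  R → 3
  S → 3
  (R ⋈[h=a] S) → 1
  γ[h; MAX(b)→d]((R ⋈[h=a] S)) → 1
  ρ[c/h](γ[h; MAX(b)→d]((R ⋈[h=a] S))) → 1

|E| = 1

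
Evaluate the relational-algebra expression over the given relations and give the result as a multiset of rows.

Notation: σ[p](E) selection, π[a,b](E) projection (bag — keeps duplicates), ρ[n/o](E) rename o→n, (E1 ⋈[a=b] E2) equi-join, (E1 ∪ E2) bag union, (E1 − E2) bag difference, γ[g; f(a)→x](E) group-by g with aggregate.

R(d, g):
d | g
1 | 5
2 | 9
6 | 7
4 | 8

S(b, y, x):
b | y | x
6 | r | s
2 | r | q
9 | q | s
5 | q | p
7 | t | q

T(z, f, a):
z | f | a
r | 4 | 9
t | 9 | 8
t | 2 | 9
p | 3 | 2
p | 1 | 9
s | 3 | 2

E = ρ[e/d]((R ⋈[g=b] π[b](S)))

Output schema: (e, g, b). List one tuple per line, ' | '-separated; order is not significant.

Per-node cardinality:
  R → 4
  S → 5
  π[b](S) → 5
  (R ⋈[g=b] π[b](S)) → 3
  ρ[e/d]((R ⋈[g=b] π[b](S))) → 3

== RESULT ==
e | g | b
1 | 5 | 5
2 | 9 | 9
6 | 7 | 7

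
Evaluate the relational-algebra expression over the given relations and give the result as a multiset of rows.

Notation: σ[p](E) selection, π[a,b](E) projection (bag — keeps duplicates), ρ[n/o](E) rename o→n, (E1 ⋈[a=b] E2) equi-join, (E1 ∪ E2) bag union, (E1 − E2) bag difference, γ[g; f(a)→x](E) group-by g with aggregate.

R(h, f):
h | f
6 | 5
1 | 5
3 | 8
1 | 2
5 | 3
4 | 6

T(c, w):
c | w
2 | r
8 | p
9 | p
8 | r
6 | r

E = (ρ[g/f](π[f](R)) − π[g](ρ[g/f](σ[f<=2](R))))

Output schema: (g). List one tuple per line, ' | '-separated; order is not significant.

Stepwise |·|:
  R → 6
  π[f](R) → 6
  ρ[g/f](π[f](R)) → 6
  R → 6
  σ[f<=2](R) → 1
  ρ[g/f](σ[f<=2](R)) → 1
  π[g](ρ[g/f](σ[f<=2](R))) → 1
  (ρ[g/f](π[f](R)) − π[g](ρ[g/f](σ[f<=2](R)))) → 5

== RESULT ==
g
3
5
5
6
8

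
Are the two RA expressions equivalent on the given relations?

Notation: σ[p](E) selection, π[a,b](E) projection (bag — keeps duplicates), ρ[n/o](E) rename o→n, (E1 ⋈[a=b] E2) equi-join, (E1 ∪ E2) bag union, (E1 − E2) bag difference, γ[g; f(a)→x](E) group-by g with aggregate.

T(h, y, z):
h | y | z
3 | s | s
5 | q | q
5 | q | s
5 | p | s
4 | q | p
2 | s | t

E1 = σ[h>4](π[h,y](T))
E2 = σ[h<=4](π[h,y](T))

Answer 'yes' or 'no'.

E1 subexpression sizes:
  T → 6
  π[h,y](T) → 6
  σ[h>4](π[h,y](T)) → 3
E2 subexpression sizes:
  T → 6
  π[h,y](T) → 6
  σ[h<=4](π[h,y](T)) → 3

E1 result:
h | y
5 | p
5 | q
5 | q
E2 result:
h | y
2 | s
3 | s
4 | q
Witness: (4, 'q') appears 0× in E1 but 1× in E2.

no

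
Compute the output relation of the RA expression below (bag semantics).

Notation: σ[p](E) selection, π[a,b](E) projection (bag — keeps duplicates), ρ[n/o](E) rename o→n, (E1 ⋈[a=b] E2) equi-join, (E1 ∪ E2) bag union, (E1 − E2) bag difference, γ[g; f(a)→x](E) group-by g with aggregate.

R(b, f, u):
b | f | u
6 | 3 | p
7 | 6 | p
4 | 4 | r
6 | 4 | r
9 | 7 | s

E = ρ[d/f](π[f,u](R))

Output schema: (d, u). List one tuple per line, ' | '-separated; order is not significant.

Row counts bottom-up:
  R → 5
  π[f,u](R) → 5
  ρ[d/f](π[f,u](R)) → 5

== RESULT ==
d | u
3 | p
4 | r
4 | r
6 | p
7 | s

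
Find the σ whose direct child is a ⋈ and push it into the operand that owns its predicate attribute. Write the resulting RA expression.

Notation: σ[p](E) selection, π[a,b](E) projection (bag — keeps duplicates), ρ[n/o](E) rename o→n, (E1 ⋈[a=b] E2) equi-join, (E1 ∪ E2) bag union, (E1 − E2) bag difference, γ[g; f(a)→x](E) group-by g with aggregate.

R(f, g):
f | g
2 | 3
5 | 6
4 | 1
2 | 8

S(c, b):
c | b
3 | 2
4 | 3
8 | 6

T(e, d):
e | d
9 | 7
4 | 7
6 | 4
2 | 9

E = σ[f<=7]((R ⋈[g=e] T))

σ filters on f, owned by the left side.
E' = (σ[f<=7](R) ⋈[g=e] T)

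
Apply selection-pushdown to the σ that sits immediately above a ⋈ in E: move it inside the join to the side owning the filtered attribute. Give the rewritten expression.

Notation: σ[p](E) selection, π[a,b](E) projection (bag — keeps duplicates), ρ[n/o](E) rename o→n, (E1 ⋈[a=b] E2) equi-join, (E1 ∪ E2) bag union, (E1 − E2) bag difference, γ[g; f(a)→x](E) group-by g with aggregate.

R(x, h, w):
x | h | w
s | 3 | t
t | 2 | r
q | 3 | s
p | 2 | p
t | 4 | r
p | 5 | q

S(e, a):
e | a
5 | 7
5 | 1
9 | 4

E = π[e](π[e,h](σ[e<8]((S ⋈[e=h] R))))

σ filters on e, owned by the left side.
E' = π[e](π[e,h]((σ[e<8](S) ⋈[e=h] R)))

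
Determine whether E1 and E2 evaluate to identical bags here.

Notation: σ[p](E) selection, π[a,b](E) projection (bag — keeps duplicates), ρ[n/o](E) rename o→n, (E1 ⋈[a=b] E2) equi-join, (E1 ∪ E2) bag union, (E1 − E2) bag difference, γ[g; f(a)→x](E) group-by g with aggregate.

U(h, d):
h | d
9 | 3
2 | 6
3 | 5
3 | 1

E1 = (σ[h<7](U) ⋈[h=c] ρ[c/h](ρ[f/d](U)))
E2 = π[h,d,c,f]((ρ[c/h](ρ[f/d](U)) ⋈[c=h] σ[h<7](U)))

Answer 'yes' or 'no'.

E1 subexpression sizes:
  U → 4
  σ[h<7](U) → 3
  U → 4
  ρ[f/d](U) → 4
  ρ[c/h](ρ[f/d](U)) → 4
  (σ[h<7](U) ⋈[h=c] ρ[c/h](ρ[f/d](U))) → 5
E2 subexpression sizes:
  U → 4
  ρ[f/d](U) → 4
  ρ[c/h](ρ[f/d](U)) → 4
  U → 4
  σ[h<7](U) → 3
  (ρ[c/h](ρ[f/d](U)) ⋈[c=h] σ[h<7](U)) → 5
  π[h,d,c,f]((ρ[c/h](ρ[f/d](U)) ⋈[c=h] σ[h<7](U))) → 5

E1 and E2 produce the same multiset:
h | d | c | f
2 | 6 | 2 | 6
3 | 1 | 3 | 1
3 | 1 | 3 | 5
3 | 5 | 3 | 1
3 | 5 | 3 | 5

yes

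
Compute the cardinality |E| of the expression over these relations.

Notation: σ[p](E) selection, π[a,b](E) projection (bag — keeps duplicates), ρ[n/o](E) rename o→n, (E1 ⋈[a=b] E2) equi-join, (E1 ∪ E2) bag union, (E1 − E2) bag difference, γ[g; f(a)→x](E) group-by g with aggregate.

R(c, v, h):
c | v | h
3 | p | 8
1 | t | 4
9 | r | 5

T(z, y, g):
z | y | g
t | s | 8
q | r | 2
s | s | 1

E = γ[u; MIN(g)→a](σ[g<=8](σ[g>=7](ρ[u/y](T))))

Row counts bottom-up:
  T → 3
  ρ[u/y](T) → 3
  σ[g>=7](ρ[u/y](T)) → 1
  σ[g<=8](σ[g>=7](ρ[u/y](T))) → 1
  γ[u; MIN(g)→a](σ[g<=8](σ[g>=7](ρ[u/y](T)))) → 1

|E| = 1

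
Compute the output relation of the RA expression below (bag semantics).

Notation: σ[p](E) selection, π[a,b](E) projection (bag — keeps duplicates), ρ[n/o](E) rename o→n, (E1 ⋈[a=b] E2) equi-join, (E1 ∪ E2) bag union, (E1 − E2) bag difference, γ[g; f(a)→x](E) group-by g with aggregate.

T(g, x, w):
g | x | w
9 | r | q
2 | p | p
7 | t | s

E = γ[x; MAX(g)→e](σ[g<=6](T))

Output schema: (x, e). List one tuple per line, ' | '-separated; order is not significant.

Stepwise |·|:
  T → 3
  σ[g<=6](T) → 1
  γ[x; MAX(g)→e](σ[g<=6](T)) → 1

== RESULT ==
x | e
p | 2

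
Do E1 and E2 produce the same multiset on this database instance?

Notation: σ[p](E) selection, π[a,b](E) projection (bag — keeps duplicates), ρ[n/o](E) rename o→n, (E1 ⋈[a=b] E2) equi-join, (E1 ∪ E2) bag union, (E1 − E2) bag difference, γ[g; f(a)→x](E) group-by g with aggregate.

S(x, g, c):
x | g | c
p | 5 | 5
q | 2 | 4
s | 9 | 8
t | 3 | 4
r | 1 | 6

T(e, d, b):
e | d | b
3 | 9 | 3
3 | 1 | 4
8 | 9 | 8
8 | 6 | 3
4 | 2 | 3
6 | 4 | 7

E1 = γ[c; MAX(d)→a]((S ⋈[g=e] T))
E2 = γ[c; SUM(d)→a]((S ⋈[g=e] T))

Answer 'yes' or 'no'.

E1 stepwise |·|:
  S → 5
  T → 6
  (S ⋈[g=e] T) → 2
  γ[c; MAX(d)→a]((S ⋈[g=e] T)) → 1
E2 stepwise |·|:
  S → 5
  T → 6
  (S ⋈[g=e] T) → 2
  γ[c; SUM(d)→a]((S ⋈[g=e] T)) → 1

E1 result:
c | a
4 | 9
E2 result:
c | a
4 | 10
Witness: (4, 9) appears 1× in E1 but 0× in E2.

no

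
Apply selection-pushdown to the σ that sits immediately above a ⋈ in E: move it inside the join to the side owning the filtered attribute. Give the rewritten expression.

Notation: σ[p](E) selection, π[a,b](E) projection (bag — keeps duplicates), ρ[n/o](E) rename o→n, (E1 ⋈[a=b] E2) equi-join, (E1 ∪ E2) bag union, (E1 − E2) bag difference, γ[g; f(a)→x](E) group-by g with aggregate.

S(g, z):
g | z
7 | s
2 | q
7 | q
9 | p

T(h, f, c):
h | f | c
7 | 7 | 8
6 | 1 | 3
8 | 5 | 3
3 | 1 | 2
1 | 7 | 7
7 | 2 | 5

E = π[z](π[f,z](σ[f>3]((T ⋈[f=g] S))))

σ filters on f, owned by the left side.
E' = π[z](π[f,z]((σ[f>3](T) ⋈[f=g] S)))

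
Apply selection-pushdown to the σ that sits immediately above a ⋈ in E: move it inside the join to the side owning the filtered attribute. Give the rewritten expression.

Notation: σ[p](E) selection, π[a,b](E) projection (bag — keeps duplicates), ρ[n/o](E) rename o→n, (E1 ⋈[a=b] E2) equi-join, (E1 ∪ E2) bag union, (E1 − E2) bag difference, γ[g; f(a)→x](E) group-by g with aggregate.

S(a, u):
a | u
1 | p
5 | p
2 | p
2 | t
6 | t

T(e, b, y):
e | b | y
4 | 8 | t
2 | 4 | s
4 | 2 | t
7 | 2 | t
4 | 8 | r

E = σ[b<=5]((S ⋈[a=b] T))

σ filters on b, owned by the right side.
E' = (S ⋈[a=b] σ[b<=5](T))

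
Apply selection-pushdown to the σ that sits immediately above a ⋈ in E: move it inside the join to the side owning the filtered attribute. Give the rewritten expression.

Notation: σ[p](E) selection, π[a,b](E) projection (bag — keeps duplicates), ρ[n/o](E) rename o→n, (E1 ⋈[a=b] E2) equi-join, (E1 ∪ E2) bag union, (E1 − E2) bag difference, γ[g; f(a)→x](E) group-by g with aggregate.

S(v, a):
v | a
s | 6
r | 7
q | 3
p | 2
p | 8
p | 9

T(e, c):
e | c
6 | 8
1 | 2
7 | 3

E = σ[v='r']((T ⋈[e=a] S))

σ filters on v, owned by the right side.
E' = (T ⋈[e=a] σ[v='r'](S))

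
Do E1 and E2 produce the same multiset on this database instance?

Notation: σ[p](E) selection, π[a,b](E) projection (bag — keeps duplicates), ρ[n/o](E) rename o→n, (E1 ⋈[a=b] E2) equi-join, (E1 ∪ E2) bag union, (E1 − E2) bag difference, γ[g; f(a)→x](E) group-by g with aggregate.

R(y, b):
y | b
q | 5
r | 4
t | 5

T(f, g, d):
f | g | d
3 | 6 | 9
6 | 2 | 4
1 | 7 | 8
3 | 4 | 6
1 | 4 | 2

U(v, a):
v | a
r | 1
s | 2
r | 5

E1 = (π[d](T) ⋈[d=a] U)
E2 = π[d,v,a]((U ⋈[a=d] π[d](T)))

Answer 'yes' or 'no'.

E1 row counts bottom-up:
  T → 5
  π[d](T) → 5
  U → 3
  (π[d](T) ⋈[d=a] U) → 1
E2 row counts bottom-up:
  U → 3
  T → 5
  π[d](T) → 5
  (U ⋈[a=d] π[d](T)) → 1
  π[d,v,a]((U ⋈[a=d] π[d](T))) → 1

E1 and E2 produce the same multiset:
d | v | a
2 | s | 2

yes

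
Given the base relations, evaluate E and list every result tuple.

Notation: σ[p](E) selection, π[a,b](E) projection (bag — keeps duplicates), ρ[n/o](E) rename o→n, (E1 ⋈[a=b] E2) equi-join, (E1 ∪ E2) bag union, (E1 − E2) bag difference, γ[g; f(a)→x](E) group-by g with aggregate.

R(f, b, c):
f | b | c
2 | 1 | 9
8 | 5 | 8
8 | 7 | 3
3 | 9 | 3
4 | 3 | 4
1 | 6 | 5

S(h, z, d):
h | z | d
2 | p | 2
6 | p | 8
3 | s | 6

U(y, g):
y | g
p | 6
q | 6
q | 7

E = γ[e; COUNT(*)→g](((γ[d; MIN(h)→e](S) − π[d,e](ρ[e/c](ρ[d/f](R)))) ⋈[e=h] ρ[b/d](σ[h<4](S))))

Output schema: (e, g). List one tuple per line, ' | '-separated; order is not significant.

Subexpression sizes:
  S → 3
  γ[d; MIN(h)→e](S) → 3
  R → 6
  ρ[d/f](R) → 6
  ρ[e/c](ρ[d/f](R)) → 6
  π[d,e](ρ[e/c](ρ[d/f](R))) → 6
  (γ[d; MIN(h)→e](S) − π[d,e](ρ[e/c](ρ[d/f](R)))) → 3
  S → 3
  σ[h<4](S) → 2
  ρ[b/d](σ[h<4](S)) → 2
  ((γ[d; MIN(h)→e](S) − π[d,e](ρ[e/c](ρ[d/f](R)))) ⋈[e=h] ρ[b/d](σ[h<4](S))) → 2
  γ[e; COUNT(*)→g](((γ[d; MIN(h)→e](S) − π[d,e](ρ[e/c](ρ[d/f](R)))) ⋈[e=h] ρ[b/d](σ[h<4](S)))) → 2

== RESULT ==
e | g
2 | 1
3 | 1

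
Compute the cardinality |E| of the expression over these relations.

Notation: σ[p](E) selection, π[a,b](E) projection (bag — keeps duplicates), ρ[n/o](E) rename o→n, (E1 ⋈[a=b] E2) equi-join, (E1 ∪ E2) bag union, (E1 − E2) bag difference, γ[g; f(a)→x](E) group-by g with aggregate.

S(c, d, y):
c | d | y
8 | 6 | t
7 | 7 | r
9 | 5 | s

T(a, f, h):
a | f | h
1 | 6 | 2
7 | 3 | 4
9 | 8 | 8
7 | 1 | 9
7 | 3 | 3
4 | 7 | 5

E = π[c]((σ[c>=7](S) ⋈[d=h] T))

Stepwise |·|:
  S → 3
  σ[c>=7](S) → 3
  T → 6
  (σ[c>=7](S) ⋈[d=h] T) → 1
  π[c]((σ[c>=7](S) ⋈[d=h] T)) → 1

|E| = 1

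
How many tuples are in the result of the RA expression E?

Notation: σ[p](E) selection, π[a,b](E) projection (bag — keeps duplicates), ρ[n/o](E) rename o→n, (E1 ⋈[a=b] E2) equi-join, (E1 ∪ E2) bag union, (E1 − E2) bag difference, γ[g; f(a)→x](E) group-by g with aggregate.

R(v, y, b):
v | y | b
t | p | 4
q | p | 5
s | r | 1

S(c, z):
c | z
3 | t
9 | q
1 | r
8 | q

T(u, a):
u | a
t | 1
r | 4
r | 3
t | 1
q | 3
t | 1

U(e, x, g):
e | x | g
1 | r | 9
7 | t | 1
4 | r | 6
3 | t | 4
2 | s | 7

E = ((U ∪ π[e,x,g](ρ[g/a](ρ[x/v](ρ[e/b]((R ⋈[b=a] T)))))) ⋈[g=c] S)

Row counts bottom-up:
  U → 5
  R → 3
  T → 6
  (R ⋈[b=a] T) → 4
  ρ[e/b]((R ⋈[b=a] T)) → 4
  ρ[x/v](ρ[e/b]((R ⋈[b=a] T))) → 4
  ρ[g/a](ρ[x/v](ρ[e/b]((R ⋈[b=a] T)))) → 4
  π[e,x,g](ρ[g/a](ρ[x/v](ρ[e/b]((R ⋈[b=a] T))))) → 4
  (U ∪ π[e,x,g](ρ[g/a](ρ[x/v](ρ[e/b]((R ⋈[b=a] T)))))) → 9
  S → 4
  ((U ∪ π[e,x,g](ρ[g/a](ρ[x/v](ρ[e/b]((R ⋈[b=a] T)))))) ⋈[g=c] S) → 5

|E| = 5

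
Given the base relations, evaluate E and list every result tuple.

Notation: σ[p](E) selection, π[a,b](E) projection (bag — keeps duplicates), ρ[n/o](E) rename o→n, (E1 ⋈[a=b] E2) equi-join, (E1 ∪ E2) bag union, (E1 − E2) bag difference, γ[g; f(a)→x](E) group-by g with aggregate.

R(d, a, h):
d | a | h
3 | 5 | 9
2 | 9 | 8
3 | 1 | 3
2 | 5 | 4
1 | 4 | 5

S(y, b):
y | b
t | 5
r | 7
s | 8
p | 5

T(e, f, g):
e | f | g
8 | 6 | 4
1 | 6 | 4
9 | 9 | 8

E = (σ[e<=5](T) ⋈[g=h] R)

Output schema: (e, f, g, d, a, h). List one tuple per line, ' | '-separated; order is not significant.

Row counts bottom-up:
  T → 3
  σ[e<=5](T) → 1
  R → 5
  (σ[e<=5](T) ⋈[g=h] R) → 1

== RESULT ==
e | f | g | d | a | h
1 | 6 | 4 | 2 | 5 | 4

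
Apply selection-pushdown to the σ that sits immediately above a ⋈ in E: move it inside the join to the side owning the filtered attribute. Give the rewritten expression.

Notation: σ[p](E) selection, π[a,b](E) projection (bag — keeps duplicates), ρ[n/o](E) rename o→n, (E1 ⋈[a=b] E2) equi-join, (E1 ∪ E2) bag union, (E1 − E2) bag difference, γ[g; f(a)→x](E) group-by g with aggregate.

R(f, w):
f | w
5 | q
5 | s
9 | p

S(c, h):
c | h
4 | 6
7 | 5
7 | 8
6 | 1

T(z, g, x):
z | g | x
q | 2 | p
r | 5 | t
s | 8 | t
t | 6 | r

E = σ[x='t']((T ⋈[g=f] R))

σ filters on x, owned by the left side.
E' = (σ[x='t'](T) ⋈[g=f] R)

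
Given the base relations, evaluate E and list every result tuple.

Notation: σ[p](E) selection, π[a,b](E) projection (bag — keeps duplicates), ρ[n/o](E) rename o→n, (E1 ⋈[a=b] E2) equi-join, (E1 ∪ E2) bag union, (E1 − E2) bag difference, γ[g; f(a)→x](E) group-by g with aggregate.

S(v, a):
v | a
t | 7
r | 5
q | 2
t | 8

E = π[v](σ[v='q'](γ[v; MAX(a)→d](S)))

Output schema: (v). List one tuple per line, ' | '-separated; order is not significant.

Stepwise |·|:
  S → 4
  γ[v; MAX(a)→d](S) → 3
  σ[v='q'](γ[v; MAX(a)→d](S)) → 1
  π[v](σ[v='q'](γ[v; MAX(a)→d](S))) → 1

== RESULT ==
v
q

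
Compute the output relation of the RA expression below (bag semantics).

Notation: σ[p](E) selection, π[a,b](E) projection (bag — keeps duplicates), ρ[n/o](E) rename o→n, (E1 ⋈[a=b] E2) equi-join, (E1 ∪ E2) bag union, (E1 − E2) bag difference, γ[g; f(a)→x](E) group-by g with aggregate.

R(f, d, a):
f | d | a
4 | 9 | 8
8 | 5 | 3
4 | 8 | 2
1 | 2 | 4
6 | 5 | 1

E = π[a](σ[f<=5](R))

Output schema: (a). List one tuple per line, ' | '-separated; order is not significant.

Stepwise |·|:
  R → 5
  σ[f<=5](R) → 3
  π[a](σ[f<=5](R)) → 3

== RESULT ==
a
2
4
8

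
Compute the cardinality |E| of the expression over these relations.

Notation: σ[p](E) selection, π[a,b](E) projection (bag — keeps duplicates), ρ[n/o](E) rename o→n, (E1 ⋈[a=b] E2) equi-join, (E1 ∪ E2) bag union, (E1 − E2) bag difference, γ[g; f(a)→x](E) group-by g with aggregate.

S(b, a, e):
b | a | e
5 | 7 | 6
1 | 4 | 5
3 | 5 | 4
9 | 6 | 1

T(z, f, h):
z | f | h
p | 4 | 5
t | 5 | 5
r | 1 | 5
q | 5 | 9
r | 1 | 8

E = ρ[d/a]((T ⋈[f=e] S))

Stepwise |·|:
  T → 5
  S → 4
  (T ⋈[f=e] S) → 5
  ρ[d/a]((T ⋈[f=e] S)) → 5

|E| = 5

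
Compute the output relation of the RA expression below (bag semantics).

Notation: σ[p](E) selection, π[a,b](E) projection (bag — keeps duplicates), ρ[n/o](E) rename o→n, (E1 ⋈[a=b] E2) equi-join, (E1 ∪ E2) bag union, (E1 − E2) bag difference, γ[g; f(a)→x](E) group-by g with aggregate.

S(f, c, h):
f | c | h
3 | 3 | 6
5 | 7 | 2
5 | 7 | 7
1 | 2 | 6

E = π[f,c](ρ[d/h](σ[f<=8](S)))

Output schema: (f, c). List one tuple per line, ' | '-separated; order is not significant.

Per-node cardinality:
  S → 4
  σ[f<=8](S) → 4
  ρ[d/h](σ[f<=8](S)) → 4
  π[f,c](ρ[d/h](σ[f<=8](S))) → 4

== RESULT ==
f | c
1 | 2
3 | 3
5 | 7
5 | 7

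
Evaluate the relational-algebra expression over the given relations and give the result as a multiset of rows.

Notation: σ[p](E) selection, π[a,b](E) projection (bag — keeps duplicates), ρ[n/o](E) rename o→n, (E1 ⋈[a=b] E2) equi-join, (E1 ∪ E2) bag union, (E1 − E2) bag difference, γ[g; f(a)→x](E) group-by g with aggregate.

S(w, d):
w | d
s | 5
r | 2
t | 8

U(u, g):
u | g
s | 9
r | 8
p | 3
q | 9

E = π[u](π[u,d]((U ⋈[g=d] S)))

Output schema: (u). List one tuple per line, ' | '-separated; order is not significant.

Row counts bottom-up:
  U → 4
  S → 3
  (U ⋈[g=d] S) → 1
  π[u,d]((U ⋈[g=d] S)) → 1
  π[u](π[u,d]((U ⋈[g=d] S))) → 1

== RESULT ==
u
r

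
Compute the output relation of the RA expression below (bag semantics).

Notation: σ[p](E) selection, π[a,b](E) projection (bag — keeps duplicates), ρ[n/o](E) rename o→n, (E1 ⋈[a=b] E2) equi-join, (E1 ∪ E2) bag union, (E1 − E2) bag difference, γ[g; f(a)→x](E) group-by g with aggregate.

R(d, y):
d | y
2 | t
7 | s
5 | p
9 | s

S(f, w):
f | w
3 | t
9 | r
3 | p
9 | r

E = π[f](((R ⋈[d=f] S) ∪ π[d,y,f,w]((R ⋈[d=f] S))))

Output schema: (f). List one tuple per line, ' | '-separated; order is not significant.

Per-node cardinality:
  R → 4
  S → 4
  (R ⋈[d=f] S) → 2
  R → 4
  S → 4
  (R ⋈[d=f] S) → 2
  π[d,y,f,w]((R ⋈[d=f] S)) → 2
  ((R ⋈[d=f] S) ∪ π[d,y,f,w]((R ⋈[d=f] S))) → 4
  π[f](((R ⋈[d=f] S) ∪ π[d,y,f,w]((R ⋈[d=f] S)))) → 4

== RESULT ==
f
9
9
9
9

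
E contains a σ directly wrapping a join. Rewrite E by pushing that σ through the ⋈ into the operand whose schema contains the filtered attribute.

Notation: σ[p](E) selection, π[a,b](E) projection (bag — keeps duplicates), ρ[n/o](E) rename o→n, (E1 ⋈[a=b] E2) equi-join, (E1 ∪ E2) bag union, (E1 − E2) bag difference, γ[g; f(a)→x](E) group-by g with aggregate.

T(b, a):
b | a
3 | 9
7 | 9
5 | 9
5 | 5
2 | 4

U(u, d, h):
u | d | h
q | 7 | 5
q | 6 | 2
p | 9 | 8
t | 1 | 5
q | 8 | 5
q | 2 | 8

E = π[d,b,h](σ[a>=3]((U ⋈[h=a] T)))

σ filters on a, owned by the right side.
E' = π[d,b,h]((U ⋈[h=a] σ[a>=3](T)))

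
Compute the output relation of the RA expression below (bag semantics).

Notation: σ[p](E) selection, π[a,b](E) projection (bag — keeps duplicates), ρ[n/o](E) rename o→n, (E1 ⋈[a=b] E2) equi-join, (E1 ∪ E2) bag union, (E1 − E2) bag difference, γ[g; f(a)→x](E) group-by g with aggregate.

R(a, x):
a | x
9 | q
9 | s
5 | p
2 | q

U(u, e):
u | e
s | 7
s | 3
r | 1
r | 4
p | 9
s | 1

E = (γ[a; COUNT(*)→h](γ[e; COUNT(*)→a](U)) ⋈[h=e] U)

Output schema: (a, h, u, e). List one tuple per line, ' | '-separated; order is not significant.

Stepwise |·|:
  U → 6
  γ[e; COUNT(*)→a](U) → 5
  γ[a; COUNT(*)→h](γ[e; COUNT(*)→a](U)) → 2
  U → 6
  (γ[a; COUNT(*)→h](γ[e; COUNT(*)→a](U)) ⋈[h=e] U) → 3

== RESULT ==
a | h | u | e
1 | 4 | r | 4
2 | 1 | r | 1
2 | 1 | s | 1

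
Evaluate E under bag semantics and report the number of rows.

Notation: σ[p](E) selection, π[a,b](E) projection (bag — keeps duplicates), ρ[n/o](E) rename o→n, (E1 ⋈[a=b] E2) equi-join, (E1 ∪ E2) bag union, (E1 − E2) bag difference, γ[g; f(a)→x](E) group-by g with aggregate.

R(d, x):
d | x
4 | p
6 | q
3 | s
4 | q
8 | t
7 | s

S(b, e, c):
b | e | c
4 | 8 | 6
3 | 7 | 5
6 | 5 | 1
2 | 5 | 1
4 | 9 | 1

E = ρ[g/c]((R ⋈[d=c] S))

Subexpression sizes:
  R → 6
  S → 5
  (R ⋈[d=c] S) → 1
  ρ[g/c]((R ⋈[d=c] S)) → 1

|E| = 1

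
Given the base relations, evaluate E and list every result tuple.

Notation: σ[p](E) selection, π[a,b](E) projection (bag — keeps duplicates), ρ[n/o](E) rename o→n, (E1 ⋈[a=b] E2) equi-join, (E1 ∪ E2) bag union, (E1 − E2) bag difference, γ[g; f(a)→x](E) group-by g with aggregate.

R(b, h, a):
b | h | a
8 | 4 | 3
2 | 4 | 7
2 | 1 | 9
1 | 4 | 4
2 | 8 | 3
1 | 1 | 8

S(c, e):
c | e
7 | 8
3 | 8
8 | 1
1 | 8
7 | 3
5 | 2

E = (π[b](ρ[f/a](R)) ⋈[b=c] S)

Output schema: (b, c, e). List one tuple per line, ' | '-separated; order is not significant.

Per-node cardinality:
  R → 6
  ρ[f/a](R) → 6
  π[b](ρ[f/a](R)) → 6
  S → 6
  (π[b](ρ[f/a](R)) ⋈[b=c] S) → 3

== RESULT ==
b | c | e
1 | 1 | 8
1 | 1 | 8
8 | 8 | 1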